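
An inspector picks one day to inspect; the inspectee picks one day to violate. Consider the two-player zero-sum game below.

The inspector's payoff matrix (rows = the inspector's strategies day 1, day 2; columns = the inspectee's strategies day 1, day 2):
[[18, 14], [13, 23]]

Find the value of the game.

Row minima are 14 and 13, so the inspector's maximin is 14; column maxima are 18 and 23, so the inspectee's minimax is 18. These differ, so the equilibrium is in mixed strategies.
Let the inspector play day 1 with probability p. The inspectee is indifferent when 18p + 13(1−p) = 14p + 23(1−p), giving p = 5/7.
Let the inspectee play day 1 with probability q. The inspector is indifferent when 18q + 14(1−q) = 13q + 23(1−q), giving q = 9/14.
The value is 18·(9/14) + (14)·(5/14) = 116/7.

116/7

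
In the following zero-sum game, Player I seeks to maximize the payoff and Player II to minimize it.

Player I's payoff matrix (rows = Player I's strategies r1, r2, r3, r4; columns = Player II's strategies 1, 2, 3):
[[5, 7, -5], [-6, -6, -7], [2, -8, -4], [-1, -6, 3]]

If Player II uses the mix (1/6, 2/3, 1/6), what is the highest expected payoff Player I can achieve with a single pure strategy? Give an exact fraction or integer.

14/3

r1: (5)·(1/6) + (7)·(2/3) + (-5)·(1/6) = 14/3.
r2: (-6)·(1/6) + (-6)·(2/3) + (-7)·(1/6) = -37/6.
r3: (2)·(1/6) + (-8)·(2/3) + (-4)·(1/6) = -17/3.
r4: (-1)·(1/6) + (-6)·(2/3) + (3)·(1/6) = -11/3.
The best pure response is r1 with expected payoff 14/3.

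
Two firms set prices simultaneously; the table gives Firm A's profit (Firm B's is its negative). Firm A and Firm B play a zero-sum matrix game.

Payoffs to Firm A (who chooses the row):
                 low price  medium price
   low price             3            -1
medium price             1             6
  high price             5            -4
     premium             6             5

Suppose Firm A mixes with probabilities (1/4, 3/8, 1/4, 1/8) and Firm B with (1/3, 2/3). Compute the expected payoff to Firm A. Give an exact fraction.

Against (1/3, 2/3), each row's expected payoff is low price: 1/3; medium price: 13/3; high price: -1; premium: 16/3.
Taking the (1/4, 3/8, 1/4, 1/8)-weighted average: (1/4)·(1/3) + (3/8)·(13/3) + (1/4)·(-1) + (1/8)·(16/3) = 17/8.

17/8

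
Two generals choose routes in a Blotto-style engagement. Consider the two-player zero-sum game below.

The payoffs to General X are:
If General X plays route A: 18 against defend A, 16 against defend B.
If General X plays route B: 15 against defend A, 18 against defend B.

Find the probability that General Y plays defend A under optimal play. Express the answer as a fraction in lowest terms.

2/5

Row minima are 16 and 15, so General X's maximin is 16; column maxima are 18 and 18, so General Y's minimax is 18. These differ, so the equilibrium is in mixed strategies.
Let General Y play defend A with probability q. General X is indifferent when 18q + 16(1−q) = 15q + 18(1−q), giving q = 2/5.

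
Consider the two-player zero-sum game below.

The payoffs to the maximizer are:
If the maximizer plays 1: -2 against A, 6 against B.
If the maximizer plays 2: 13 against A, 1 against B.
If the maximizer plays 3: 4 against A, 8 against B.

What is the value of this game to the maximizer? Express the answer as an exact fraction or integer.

Row 1 is strictly dominated by row 3, so the maximizer never plays it.
The remaining 2×2 game on (2, 3) × (A, B) has no saddle point. Let the maximizer play 2 with probability p; indifference gives 13p + 4(1−p) = p + 8(1−p), so p = 1/4.
Similarly the minimizer's optimal q on A is 7/16, and the value is 13·(7/16) + (1)·(9/16) = 25/4.

25/4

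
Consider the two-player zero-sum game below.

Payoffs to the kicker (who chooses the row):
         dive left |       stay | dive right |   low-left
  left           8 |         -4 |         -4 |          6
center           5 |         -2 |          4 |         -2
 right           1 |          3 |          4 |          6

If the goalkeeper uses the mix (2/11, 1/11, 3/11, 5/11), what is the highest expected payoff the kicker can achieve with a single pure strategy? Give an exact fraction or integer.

47/11

left: (8)·(2/11) + (-4)·(1/11) + (-4)·(3/11) + (6)·(5/11) = 30/11.
center: (5)·(2/11) + (-2)·(1/11) + (4)·(3/11) + (-2)·(5/11) = 10/11.
right: (1)·(2/11) + (3)·(1/11) + (4)·(3/11) + (6)·(5/11) = 47/11.
The best pure response is right with expected payoff 47/11.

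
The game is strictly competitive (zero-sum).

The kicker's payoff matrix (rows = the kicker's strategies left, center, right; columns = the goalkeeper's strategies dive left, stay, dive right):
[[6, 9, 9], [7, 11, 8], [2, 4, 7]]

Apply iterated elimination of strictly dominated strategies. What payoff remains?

Column stay is strictly dominated by dive left for the goalkeeper (6<9, 7<11, 2<4); eliminate stay.
Column dive right is strictly dominated by dive left for the goalkeeper (6<9, 7<8, 2<7); eliminate dive right.
Row left is strictly dominated by row center (7>6); eliminate left.
Row right is strictly dominated by row center (7>2); eliminate right.
Only (center, dive left) remains, with payoff 7.

7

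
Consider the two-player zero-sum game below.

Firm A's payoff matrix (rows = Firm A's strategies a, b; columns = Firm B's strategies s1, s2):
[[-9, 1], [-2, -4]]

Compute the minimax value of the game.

Row minima are -9 and -4, so Firm A's maximin is -4; column maxima are -2 and 1, so Firm B's minimax is -2. These differ, so the equilibrium is in mixed strategies.
Let Firm A play a with probability p. Firm B is indifferent when −9p − 2(1−p) = p − 4(1−p), giving p = 1/6.
Let Firm B play s1 with probability q. Firm A is indifferent when −9q + (1−q) = −2q − 4(1−q), giving q = 5/12.
The value is -9·(5/12) + (1)·(7/12) = -19/6.

-19/6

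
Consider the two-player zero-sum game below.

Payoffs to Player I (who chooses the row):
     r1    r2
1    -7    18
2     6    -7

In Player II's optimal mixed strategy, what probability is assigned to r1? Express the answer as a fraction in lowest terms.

Row minima are -7 and -7, so Player I's maximin is -7; column maxima are 6 and 18, so Player II's minimax is 6. These differ, so the equilibrium is in mixed strategies.
Let Player II play r1 with probability q. Player I is indifferent when −7q + 18(1−q) = 6q − 7(1−q), giving q = 25/38.

25/38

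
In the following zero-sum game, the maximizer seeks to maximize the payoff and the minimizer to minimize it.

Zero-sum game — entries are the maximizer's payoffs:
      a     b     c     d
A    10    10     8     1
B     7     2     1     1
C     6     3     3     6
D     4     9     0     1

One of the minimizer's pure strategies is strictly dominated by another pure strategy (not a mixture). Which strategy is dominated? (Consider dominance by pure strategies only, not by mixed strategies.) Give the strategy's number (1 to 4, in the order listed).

The minimizer prefers columns that give the maximizer less. Compare a with c: 8 < 10, 1 < 7, 3 < 6, 0 < 4.
So c strictly dominates a for the minimizer; a is strictly dominated.

1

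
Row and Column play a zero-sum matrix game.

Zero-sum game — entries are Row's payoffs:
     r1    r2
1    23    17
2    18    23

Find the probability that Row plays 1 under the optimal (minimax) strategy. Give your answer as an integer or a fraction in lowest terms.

5/11

Row minima are 17 and 18, so Row's maximin is 18; column maxima are 23 and 23, so Column's minimax is 23. These differ, so the equilibrium is in mixed strategies.
Let Row play 1 with probability p. Column is indifferent when 23p + 18(1−p) = 17p + 23(1−p), giving p = 5/11.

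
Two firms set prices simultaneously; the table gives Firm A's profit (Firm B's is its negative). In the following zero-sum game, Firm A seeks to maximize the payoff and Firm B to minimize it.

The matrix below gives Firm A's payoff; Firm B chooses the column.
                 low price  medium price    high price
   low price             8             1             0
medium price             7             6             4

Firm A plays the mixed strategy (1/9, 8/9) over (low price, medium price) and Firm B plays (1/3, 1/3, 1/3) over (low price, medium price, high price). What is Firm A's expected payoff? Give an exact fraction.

Against (1/3, 1/3, 1/3), each row's expected payoff is low price: 3; medium price: 17/3.
Taking the (1/9, 8/9)-weighted average: (1/9)·(3) + (8/9)·(17/3) = 145/27.

145/27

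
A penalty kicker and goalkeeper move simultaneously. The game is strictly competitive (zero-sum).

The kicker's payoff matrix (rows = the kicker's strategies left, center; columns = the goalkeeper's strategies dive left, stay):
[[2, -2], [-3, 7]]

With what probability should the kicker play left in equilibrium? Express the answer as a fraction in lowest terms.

5/7

Row minima are -2 and -3, so the kicker's maximin is -2; column maxima are 2 and 7, so the goalkeeper's minimax is 2. These differ, so the equilibrium is in mixed strategies.
Let the kicker play left with probability p. The goalkeeper is indifferent when 2p − 3(1−p) = −2p + 7(1−p), giving p = 5/7.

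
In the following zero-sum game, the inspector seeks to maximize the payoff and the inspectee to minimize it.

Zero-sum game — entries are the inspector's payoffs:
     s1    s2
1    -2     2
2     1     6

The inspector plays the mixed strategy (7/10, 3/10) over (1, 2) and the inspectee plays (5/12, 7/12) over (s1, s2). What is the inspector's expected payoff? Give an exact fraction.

Against (5/12, 7/12), each row's expected payoff is 1: 1/3; 2: 47/12.
Taking the (7/10, 3/10)-weighted average: (7/10)·(1/3) + (3/10)·(47/12) = 169/120.

169/120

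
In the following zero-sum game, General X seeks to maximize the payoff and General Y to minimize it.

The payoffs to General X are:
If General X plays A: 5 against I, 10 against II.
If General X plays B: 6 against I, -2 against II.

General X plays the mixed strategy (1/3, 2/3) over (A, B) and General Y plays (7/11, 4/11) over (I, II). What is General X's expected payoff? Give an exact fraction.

13/3

Against (7/11, 4/11), each row's expected payoff is A: 75/11; B: 34/11.
Taking the (1/3, 2/3)-weighted average: (1/3)·(75/11) + (2/3)·(34/11) = 13/3.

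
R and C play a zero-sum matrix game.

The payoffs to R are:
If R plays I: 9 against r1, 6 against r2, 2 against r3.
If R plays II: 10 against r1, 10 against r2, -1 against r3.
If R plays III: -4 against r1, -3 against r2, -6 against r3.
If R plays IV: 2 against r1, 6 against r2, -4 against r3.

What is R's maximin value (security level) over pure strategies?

The worst-case payoff for each row is I: 2, II: -1, III: -6, IV: -4.
The best of these is 2.

2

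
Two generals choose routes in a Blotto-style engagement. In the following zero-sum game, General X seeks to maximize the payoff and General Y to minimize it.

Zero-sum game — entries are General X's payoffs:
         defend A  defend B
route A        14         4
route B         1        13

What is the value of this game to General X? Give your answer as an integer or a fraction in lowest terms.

Row minima are 4 and 1, so General X's maximin is 4; column maxima are 14 and 13, so General Y's minimax is 13. These differ, so the equilibrium is in mixed strategies.
Let General X play route A with probability p. General Y is indifferent when 14p + (1−p) = 4p + 13(1−p), giving p = 6/11.
Let General Y play defend A with probability q. General X is indifferent when 14q + 4(1−q) = q + 13(1−q), giving q = 9/22.
The value is 14·(9/22) + (4)·(13/22) = 89/11.

89/11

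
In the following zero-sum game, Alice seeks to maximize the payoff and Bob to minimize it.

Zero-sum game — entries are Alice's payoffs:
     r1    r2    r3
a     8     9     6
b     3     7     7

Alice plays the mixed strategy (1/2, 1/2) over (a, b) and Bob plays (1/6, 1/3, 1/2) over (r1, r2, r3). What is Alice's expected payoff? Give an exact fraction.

Against (1/6, 1/3, 1/2), each row's expected payoff is a: 22/3; b: 19/3.
Taking the (1/2, 1/2)-weighted average: (1/2)·(22/3) + (1/2)·(19/3) = 41/6.

41/6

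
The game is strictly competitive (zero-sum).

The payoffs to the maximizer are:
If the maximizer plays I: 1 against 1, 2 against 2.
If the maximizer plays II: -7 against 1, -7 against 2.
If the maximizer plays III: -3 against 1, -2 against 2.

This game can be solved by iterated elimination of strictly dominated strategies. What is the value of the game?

1

Row III is strictly dominated by row I (1>-3, 2>-2); eliminate III.
Row II is strictly dominated by row I (1>-7, 2>-7); eliminate II.
Column 2 is strictly dominated by 1 for the minimizer (1<2); eliminate 2.
Only (I, 1) remains, with payoff 1.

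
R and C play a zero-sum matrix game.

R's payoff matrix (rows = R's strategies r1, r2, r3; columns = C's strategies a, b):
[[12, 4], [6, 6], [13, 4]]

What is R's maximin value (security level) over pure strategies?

The worst-case payoff for each row is r1: 4, r2: 6, r3: 4.
The best of these is 6.

6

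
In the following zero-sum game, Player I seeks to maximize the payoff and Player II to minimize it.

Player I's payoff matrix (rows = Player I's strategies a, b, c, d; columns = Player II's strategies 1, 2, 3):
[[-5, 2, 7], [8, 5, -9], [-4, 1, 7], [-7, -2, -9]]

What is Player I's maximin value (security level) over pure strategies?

-4

The worst-case payoff for each row is a: -5, b: -9, c: -4, d: -9.
The best of these is -4.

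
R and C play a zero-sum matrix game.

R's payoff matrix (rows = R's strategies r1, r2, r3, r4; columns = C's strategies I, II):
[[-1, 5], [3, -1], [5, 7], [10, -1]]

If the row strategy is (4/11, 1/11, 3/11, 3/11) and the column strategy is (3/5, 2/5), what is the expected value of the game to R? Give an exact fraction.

Against (3/5, 2/5), each row's expected payoff is r1: 7/5; r2: 7/5; r3: 29/5; r4: 28/5.
Taking the (4/11, 1/11, 3/11, 3/11)-weighted average: (4/11)·(7/5) + (1/11)·(7/5) + (3/11)·(29/5) + (3/11)·(28/5) = 206/55.

206/55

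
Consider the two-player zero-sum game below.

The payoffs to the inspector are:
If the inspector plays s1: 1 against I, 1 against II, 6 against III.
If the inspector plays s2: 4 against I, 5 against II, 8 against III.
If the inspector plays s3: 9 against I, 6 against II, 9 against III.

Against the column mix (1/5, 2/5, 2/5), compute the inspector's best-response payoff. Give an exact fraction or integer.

s1: (1)·(1/5) + (1)·(2/5) + (6)·(2/5) = 3.
s2: (4)·(1/5) + (5)·(2/5) + (8)·(2/5) = 6.
s3: (9)·(1/5) + (6)·(2/5) + (9)·(2/5) = 39/5.
The best pure response is s3 with expected payoff 39/5.

39/5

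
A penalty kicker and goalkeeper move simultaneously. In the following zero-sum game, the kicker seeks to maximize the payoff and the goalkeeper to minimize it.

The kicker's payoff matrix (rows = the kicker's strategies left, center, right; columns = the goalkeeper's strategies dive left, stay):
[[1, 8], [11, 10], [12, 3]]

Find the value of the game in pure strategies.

10

Row minima: 1, 10, 3 → the kicker's maximin is 10.
Column maxima: 12, 10 → the goalkeeper's minimax is 10.
They coincide at (center, stay), so the value is 10.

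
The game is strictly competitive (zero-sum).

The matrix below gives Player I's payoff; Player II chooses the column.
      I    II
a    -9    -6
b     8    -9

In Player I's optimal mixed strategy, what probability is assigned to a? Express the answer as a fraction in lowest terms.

Row minima are -9 and -9, so Player I's maximin is -9; column maxima are 8 and -6, so Player II's minimax is -6. These differ, so the equilibrium is in mixed strategies.
Let Player I play a with probability p. Player II is indifferent when −9p + 8(1−p) = −6p − 9(1−p), giving p = 17/20.

17/20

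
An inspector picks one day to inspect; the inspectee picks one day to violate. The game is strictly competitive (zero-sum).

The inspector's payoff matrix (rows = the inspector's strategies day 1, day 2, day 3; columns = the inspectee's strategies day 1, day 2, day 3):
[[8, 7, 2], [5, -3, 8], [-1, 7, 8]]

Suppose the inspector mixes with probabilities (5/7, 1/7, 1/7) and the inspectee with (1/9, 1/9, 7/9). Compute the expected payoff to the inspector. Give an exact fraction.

Against (1/9, 1/9, 7/9), each row's expected payoff is day 1: 29/9; day 2: 58/9; day 3: 62/9.
Taking the (5/7, 1/7, 1/7)-weighted average: (5/7)·(29/9) + (1/7)·(58/9) + (1/7)·(62/9) = 265/63.

265/63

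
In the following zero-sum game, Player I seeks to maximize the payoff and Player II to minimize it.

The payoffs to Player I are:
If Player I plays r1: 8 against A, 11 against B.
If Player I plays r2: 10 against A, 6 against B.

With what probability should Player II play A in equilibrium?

5/7

Row minima are 8 and 6, so Player I's maximin is 8; column maxima are 10 and 11, so Player II's minimax is 10. These differ, so the equilibrium is in mixed strategies.
Let Player II play A with probability q. Player I is indifferent when 8q + 11(1−q) = 10q + 6(1−q), giving q = 5/7.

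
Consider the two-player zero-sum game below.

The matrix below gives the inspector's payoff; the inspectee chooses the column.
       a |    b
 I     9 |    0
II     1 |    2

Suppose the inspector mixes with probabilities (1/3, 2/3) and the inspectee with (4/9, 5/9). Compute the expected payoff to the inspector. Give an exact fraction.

Against (4/9, 5/9), each row's expected payoff is I: 4; II: 14/9.
Taking the (1/3, 2/3)-weighted average: (1/3)·(4) + (2/3)·(14/9) = 64/27.

64/27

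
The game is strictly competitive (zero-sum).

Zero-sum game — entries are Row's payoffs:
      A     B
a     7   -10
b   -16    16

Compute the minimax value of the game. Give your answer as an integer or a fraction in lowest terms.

Row minima are -10 and -16, so Row's maximin is -10; column maxima are 7 and 16, so Column's minimax is 7. These differ, so the equilibrium is in mixed strategies.
Let Row play a with probability p. Column is indifferent when 7p − 16(1−p) = −10p + 16(1−p), giving p = 32/49.
Let Column play A with probability q. Row is indifferent when 7q − 10(1−q) = −16q + 16(1−q), giving q = 26/49.
The value is 7·(26/49) + (-10)·(23/49) = -48/49.

-48/49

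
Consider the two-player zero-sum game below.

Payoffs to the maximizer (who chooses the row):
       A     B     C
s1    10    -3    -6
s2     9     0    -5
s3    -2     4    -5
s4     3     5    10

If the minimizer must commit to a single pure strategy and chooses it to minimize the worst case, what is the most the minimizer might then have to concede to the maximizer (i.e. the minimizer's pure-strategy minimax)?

5

The worst case (largest entry) in each column is A: 10, B: 5, C: 10.
The best (smallest) of these is 5.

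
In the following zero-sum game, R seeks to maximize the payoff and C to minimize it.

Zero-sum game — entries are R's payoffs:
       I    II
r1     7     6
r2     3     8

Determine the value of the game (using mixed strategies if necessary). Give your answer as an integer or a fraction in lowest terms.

Row minima are 6 and 3, so R's maximin is 6; column maxima are 7 and 8, so C's minimax is 7. These differ, so the equilibrium is in mixed strategies.
Let R play r1 with probability p. C is indifferent when 7p + 3(1−p) = 6p + 8(1−p), giving p = 5/6.
Let C play I with probability q. R is indifferent when 7q + 6(1−q) = 3q + 8(1−q), giving q = 1/3.
The value is 7·(1/3) + (6)·(2/3) = 19/3.

19/3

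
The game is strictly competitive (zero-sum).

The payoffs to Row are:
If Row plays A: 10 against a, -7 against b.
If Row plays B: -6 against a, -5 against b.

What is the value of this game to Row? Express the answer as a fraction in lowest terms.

-46/9

Row minima are -7 and -6, so Row's maximin is -6; column maxima are 10 and -5, so Column's minimax is -5. These differ, so the equilibrium is in mixed strategies.
Let Row play A with probability p. Column is indifferent when 10p − 6(1−p) = −7p − 5(1−p), giving p = 1/18.
Let Column play a with probability q. Row is indifferent when 10q − 7(1−q) = −6q − 5(1−q), giving q = 1/9.
The value is 10·(1/9) + (-7)·(8/9) = -46/9.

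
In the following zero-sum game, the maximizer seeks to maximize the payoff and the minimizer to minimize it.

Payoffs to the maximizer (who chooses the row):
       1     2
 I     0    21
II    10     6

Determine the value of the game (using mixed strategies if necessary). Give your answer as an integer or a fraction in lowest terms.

42/5

Row minima are 0 and 6, so the maximizer's maximin is 6; column maxima are 10 and 21, so the minimizer's minimax is 10. These differ, so the equilibrium is in mixed strategies.
Let the maximizer play I with probability p. The minimizer is indifferent when 10(1−p) = 21p + 6(1−p), giving p = 4/25.
Let the minimizer play 1 with probability q. The maximizer is indifferent when 21(1−q) = 10q + 6(1−q), giving q = 3/5.
The value is 0·(3/5) + (21)·(2/5) = 42/5.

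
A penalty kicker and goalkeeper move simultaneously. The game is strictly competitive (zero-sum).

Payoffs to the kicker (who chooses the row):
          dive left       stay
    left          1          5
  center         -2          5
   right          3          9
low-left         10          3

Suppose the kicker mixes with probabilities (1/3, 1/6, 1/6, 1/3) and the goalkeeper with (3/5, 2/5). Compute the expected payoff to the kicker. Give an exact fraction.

Against (3/5, 2/5), each row's expected payoff is left: 13/5; center: 4/5; right: 27/5; low-left: 36/5.
Taking the (1/3, 1/6, 1/6, 1/3)-weighted average: (1/3)·(13/5) + (1/6)·(4/5) + (1/6)·(27/5) + (1/3)·(36/5) = 43/10.

43/10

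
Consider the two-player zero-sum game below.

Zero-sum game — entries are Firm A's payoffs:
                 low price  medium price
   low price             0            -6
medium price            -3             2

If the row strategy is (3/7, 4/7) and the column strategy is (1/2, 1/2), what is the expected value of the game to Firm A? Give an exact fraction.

Against (1/2, 1/2), each row's expected payoff is low price: -3; medium price: -1/2.
Taking the (3/7, 4/7)-weighted average: (3/7)·(-3) + (4/7)·(-1/2) = -11/7.

-11/7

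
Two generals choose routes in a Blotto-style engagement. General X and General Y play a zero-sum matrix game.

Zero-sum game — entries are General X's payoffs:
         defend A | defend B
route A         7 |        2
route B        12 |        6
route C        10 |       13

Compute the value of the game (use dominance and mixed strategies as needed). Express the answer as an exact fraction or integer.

Row route A is strictly dominated by row route B, so General X never plays it.
The remaining 2×2 game on (route B, route C) × (defend A, defend B) has no saddle point. Let General X play route B with probability p; indifference gives 12p + 10(1−p) = 6p + 13(1−p), so p = 1/3.
Similarly General Y's optimal q on defend A is 7/9, and the value is 12·(7/9) + (6)·(2/9) = 32/3.

32/3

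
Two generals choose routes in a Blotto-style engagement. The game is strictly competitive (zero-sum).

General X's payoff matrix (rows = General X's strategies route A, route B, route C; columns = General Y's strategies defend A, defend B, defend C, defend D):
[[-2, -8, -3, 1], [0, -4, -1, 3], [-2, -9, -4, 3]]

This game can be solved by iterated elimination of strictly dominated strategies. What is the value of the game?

Row route A is strictly dominated by row route B (0>-2, -4>-8, -1>-3, 3>1); eliminate route A.
Column defend C is strictly dominated by defend B for General Y (-4<-1, -9<-4); eliminate defend C.
Column defend A is strictly dominated by defend B for General Y (-4<0, -9<-2); eliminate defend A.
Column defend D is strictly dominated by defend B for General Y (-4<3, -9<3); eliminate defend D.
Row route C is strictly dominated by row route B (-4>-9); eliminate route C.
Only (route B, defend B) remains, with payoff -4.

-4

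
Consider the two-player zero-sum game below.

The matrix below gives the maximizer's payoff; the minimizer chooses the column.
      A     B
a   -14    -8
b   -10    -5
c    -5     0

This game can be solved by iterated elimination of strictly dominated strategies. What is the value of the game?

-5

Column B is strictly dominated by A for the minimizer (-14<-8, -10<-5, -5<0); eliminate B.
Row a is strictly dominated by row b (-10>-14); eliminate a.
Row b is strictly dominated by row c (-5>-10); eliminate b.
Only (c, A) remains, with payoff -5.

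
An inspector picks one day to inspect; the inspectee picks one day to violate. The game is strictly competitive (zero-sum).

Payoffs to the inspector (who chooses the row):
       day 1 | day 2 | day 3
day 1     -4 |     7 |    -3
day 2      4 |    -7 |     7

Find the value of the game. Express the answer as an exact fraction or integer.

Column day 3 is strictly dominated by day 1 for the inspectee (it gives the inspector more in every row).
The remaining 2×2 game on (day 1, day 2) × (day 1, day 2) has no saddle point. Let the inspector play day 1 with probability p; indifference gives −4p + 4(1−p) = 7p − 7(1−p), so p = 1/2.
Similarly the inspectee's optimal q on day 1 is 7/11, and the value is -4·(7/11) + (7)·(4/11) = 0.

0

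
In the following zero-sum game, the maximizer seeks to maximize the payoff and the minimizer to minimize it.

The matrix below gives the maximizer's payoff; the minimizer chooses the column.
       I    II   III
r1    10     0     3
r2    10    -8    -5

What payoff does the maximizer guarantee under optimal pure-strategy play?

Row minima: 0, -8 → the maximizer's maximin is 0.
Column maxima: 10, 0, 3 → the minimizer's minimax is 0.
They coincide at (r1, II), so the value is 0.

0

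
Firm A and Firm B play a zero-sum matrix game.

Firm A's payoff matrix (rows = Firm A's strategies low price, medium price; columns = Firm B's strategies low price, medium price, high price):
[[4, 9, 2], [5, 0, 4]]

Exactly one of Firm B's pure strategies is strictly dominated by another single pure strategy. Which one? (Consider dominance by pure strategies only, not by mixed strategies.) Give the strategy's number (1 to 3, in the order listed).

1

Firm B prefers columns that give Firm A less. Compare low price with high price: 2 < 4, 4 < 5.
So high price strictly dominates low price for Firm B; low price is strictly dominated.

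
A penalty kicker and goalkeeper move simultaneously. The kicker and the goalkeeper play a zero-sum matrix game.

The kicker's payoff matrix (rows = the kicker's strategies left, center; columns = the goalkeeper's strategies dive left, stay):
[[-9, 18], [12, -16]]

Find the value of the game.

Row minima are -9 and -16, so the kicker's maximin is -9; column maxima are 12 and 18, so the goalkeeper's minimax is 12. These differ, so the equilibrium is in mixed strategies.
Let the kicker play left with probability p. The goalkeeper is indifferent when −9p + 12(1−p) = 18p − 16(1−p), giving p = 28/55.
Let the goalkeeper play dive left with probability q. The kicker is indifferent when −9q + 18(1−q) = 12q − 16(1−q), giving q = 34/55.
The value is -9·(34/55) + (18)·(21/55) = 72/55.

72/55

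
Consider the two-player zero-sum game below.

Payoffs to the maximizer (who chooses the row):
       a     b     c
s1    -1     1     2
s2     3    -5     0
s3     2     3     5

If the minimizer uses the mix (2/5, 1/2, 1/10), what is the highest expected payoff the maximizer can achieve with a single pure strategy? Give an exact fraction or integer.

14/5

s1: (-1)·(2/5) + (1)·(1/2) + (2)·(1/10) = 3/10.
s2: (3)·(2/5) + (-5)·(1/2) + (0)·(1/10) = -13/10.
s3: (2)·(2/5) + (3)·(1/2) + (5)·(1/10) = 14/5.
The best pure response is s3 with expected payoff 14/5.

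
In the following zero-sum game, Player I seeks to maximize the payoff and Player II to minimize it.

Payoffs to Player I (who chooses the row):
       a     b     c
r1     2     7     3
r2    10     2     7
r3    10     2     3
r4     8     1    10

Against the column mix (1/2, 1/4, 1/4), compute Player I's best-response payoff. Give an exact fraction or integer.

r1: (2)·(1/2) + (7)·(1/4) + (3)·(1/4) = 7/2.
r2: (10)·(1/2) + (2)·(1/4) + (7)·(1/4) = 29/4.
r3: (10)·(1/2) + (2)·(1/4) + (3)·(1/4) = 25/4.
r4: (8)·(1/2) + (1)·(1/4) + (10)·(1/4) = 27/4.
The best pure response is r2 with expected payoff 29/4.

29/4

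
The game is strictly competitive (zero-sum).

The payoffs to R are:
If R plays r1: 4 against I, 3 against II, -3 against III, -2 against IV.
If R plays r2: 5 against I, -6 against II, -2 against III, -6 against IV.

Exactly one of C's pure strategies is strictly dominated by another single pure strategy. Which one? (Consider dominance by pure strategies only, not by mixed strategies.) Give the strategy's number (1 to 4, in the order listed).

C prefers columns that give R less. Compare I with II: 3 < 4, -6 < 5.
So II strictly dominates I for C; I is strictly dominated.

1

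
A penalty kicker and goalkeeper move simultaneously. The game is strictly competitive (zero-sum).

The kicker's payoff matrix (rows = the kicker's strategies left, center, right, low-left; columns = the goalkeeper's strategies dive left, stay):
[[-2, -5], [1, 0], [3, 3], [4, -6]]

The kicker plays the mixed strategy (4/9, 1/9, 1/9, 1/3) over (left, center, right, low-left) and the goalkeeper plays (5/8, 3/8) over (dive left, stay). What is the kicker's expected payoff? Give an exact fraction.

Against (5/8, 3/8), each row's expected payoff is left: -25/8; center: 5/8; right: 3; low-left: 1/4.
Taking the (4/9, 1/9, 1/9, 1/3)-weighted average: (4/9)·(-25/8) + (1/9)·(5/8) + (1/9)·(3) + (1/3)·(1/4) = -65/72.

-65/72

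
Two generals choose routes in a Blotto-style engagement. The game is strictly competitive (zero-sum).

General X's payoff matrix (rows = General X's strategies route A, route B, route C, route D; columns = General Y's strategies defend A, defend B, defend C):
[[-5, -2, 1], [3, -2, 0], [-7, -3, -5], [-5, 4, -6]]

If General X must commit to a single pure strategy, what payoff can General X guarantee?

The worst-case payoff for each row is route A: -5, route B: -2, route C: -7, route D: -6.
The best of these is -2.

-2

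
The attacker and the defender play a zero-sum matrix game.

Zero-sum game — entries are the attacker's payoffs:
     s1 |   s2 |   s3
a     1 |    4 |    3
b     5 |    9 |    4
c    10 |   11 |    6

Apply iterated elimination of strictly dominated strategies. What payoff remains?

6

Row a is strictly dominated by row b (5>1, 9>4, 4>3); eliminate a.
Row b is strictly dominated by row c (10>5, 11>9, 6>4); eliminate b.
Column s1 is strictly dominated by s3 for the defender (6<10); eliminate s1.
Column s2 is strictly dominated by s3 for the defender (6<11); eliminate s2.
Only (c, s3) remains, with payoff 6.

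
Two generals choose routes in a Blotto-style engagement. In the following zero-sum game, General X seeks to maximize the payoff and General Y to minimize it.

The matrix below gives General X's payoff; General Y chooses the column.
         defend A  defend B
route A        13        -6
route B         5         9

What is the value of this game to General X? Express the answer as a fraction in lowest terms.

Row minima are -6 and 5, so General X's maximin is 5; column maxima are 13 and 9, so General Y's minimax is 9. These differ, so the equilibrium is in mixed strategies.
Let General X play route A with probability p. General Y is indifferent when 13p + 5(1−p) = −6p + 9(1−p), giving p = 4/23.
Let General Y play defend A with probability q. General X is indifferent when 13q − 6(1−q) = 5q + 9(1−q), giving q = 15/23.
The value is 13·(15/23) + (-6)·(8/23) = 147/23.

147/23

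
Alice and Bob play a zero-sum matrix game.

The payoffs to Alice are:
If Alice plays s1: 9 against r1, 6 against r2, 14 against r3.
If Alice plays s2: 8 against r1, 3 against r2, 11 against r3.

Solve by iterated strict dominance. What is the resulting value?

6

Row s2 is strictly dominated by row s1 (9>8, 6>3, 14>11); eliminate s2.
Column r1 is strictly dominated by r2 for Bob (6<9); eliminate r1.
Column r3 is strictly dominated by r2 for Bob (6<14); eliminate r3.
Only (s1, r2) remains, with payoff 6.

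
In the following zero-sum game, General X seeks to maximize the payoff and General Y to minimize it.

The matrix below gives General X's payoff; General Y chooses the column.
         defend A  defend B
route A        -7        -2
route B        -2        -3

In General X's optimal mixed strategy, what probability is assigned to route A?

Row minima are -7 and -3, so General X's maximin is -3; column maxima are -2 and -2, so General Y's minimax is -2. These differ, so the equilibrium is in mixed strategies.
Let General X play route A with probability p. General Y is indifferent when −7p − 2(1−p) = −2p − 3(1−p), giving p = 1/6.

1/6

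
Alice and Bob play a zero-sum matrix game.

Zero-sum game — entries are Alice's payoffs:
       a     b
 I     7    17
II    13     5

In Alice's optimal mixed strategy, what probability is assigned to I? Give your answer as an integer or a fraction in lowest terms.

Row minima are 7 and 5, so Alice's maximin is 7; column maxima are 13 and 17, so Bob's minimax is 13. These differ, so the equilibrium is in mixed strategies.
Let Alice play I with probability p. Bob is indifferent when 7p + 13(1−p) = 17p + 5(1−p), giving p = 4/9.

4/9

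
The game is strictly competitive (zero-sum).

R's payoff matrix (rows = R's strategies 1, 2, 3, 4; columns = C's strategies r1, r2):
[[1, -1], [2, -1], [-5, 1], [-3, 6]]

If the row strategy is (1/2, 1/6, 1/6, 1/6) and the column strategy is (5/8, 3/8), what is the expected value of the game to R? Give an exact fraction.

-1/8

Against (5/8, 3/8), each row's expected payoff is 1: 1/4; 2: 7/8; 3: -11/4; 4: 3/8.
Taking the (1/2, 1/6, 1/6, 1/6)-weighted average: (1/2)·(1/4) + (1/6)·(7/8) + (1/6)·(-11/4) + (1/6)·(3/8) = -1/8.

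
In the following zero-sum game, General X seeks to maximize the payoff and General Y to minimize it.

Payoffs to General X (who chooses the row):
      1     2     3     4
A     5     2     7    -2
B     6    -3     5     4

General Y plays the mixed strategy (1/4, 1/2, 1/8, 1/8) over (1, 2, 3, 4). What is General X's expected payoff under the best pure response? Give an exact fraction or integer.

23/8

A: (5)·(1/4) + (2)·(1/2) + (7)·(1/8) + (-2)·(1/8) = 23/8.
B: (6)·(1/4) + (-3)·(1/2) + (5)·(1/8) + (4)·(1/8) = 9/8.
The best pure response is A with expected payoff 23/8.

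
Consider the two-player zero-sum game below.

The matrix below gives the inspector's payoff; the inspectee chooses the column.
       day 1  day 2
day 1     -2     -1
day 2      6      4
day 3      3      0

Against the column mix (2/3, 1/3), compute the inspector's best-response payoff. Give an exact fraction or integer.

16/3

day 1: (-2)·(2/3) + (-1)·(1/3) = -5/3.
day 2: (6)·(2/3) + (4)·(1/3) = 16/3.
day 3: (3)·(2/3) + (0)·(1/3) = 2.
The best pure response is day 2 with expected payoff 16/3.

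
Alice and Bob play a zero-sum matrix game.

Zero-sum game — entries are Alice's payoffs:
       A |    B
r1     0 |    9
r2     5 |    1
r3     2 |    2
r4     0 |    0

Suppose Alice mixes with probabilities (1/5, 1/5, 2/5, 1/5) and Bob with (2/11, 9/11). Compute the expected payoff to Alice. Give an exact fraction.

Against (2/11, 9/11), each row's expected payoff is r1: 81/11; r2: 19/11; r3: 2; r4: 0.
Taking the (1/5, 1/5, 2/5, 1/5)-weighted average: (1/5)·(81/11) + (1/5)·(19/11) + (2/5)·(2) + (1/5)·(0) = 144/55.

144/55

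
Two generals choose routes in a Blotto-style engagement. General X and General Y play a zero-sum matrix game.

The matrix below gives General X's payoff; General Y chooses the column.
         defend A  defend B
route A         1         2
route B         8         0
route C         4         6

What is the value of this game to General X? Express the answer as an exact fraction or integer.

24/5

Row route A is strictly dominated by row route C, so General X never plays it.
The remaining 2×2 game on (route B, route C) × (defend A, defend B) has no saddle point. Let General X play route B with probability p; indifference gives 8p + 4(1−p) = 6(1−p), so p = 1/5.
Similarly General Y's optimal q on defend A is 3/5, and the value is 8·(3/5) + (0)·(2/5) = 24/5.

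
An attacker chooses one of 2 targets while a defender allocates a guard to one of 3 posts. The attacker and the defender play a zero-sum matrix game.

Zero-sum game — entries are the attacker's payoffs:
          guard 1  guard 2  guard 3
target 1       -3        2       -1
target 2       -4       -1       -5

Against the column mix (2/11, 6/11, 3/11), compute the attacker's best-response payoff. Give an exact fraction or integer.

3/11

target 1: (-3)·(2/11) + (2)·(6/11) + (-1)·(3/11) = 3/11.
target 2: (-4)·(2/11) + (-1)·(6/11) + (-5)·(3/11) = -29/11.
The best pure response is target 1 with expected payoff 3/11.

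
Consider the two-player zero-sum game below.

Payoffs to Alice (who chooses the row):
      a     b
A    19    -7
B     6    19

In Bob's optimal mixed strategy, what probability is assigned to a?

Row minima are -7 and 6, so Alice's maximin is 6; column maxima are 19 and 19, so Bob's minimax is 19. These differ, so the equilibrium is in mixed strategies.
Let Bob play a with probability q. Alice is indifferent when 19q − 7(1−q) = 6q + 19(1−q), giving q = 2/3.

2/3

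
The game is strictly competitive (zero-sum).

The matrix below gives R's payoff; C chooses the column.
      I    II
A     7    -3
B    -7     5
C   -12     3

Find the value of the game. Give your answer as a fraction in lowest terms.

7/11

Row C is strictly dominated by row B, so R never plays it.
The remaining 2×2 game on (A, B) × (I, II) has no saddle point. Let R play A with probability p; indifference gives 7p − 7(1−p) = −3p + 5(1−p), so p = 6/11.
Similarly C's optimal q on I is 4/11, and the value is 7·(4/11) + (-3)·(7/11) = 7/11.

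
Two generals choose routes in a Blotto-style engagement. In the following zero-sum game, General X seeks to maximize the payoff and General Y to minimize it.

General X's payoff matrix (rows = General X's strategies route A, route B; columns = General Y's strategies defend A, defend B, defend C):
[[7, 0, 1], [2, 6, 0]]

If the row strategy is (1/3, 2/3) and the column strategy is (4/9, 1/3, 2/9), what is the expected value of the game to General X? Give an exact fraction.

Against (4/9, 1/3, 2/9), each row's expected payoff is route A: 10/3; route B: 26/9.
Taking the (1/3, 2/3)-weighted average: (1/3)·(10/3) + (2/3)·(26/9) = 82/27.

82/27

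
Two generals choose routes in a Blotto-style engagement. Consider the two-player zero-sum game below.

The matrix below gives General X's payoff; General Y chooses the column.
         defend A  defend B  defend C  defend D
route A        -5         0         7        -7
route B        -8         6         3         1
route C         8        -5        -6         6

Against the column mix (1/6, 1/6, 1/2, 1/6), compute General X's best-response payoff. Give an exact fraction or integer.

3/2

route A: (-5)·(1/6) + (0)·(1/6) + (7)·(1/2) + (-7)·(1/6) = 3/2.
route B: (-8)·(1/6) + (6)·(1/6) + (3)·(1/2) + (1)·(1/6) = 4/3.
route C: (8)·(1/6) + (-5)·(1/6) + (-6)·(1/2) + (6)·(1/6) = -3/2.
The best pure response is route A with expected payoff 3/2.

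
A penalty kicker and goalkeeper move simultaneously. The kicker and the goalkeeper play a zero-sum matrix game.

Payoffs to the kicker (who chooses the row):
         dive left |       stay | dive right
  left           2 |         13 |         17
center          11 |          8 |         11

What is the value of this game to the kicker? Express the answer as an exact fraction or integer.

127/14

Column dive right is strictly dominated by stay for the goalkeeper (it gives the kicker more in every row).
The remaining 2×2 game on (left, center) × (dive left, stay) has no saddle point. Let the kicker play left with probability p; indifference gives 2p + 11(1−p) = 13p + 8(1−p), so p = 3/14.
Similarly the goalkeeper's optimal q on dive left is 5/14, and the value is 2·(5/14) + (13)·(9/14) = 127/14.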